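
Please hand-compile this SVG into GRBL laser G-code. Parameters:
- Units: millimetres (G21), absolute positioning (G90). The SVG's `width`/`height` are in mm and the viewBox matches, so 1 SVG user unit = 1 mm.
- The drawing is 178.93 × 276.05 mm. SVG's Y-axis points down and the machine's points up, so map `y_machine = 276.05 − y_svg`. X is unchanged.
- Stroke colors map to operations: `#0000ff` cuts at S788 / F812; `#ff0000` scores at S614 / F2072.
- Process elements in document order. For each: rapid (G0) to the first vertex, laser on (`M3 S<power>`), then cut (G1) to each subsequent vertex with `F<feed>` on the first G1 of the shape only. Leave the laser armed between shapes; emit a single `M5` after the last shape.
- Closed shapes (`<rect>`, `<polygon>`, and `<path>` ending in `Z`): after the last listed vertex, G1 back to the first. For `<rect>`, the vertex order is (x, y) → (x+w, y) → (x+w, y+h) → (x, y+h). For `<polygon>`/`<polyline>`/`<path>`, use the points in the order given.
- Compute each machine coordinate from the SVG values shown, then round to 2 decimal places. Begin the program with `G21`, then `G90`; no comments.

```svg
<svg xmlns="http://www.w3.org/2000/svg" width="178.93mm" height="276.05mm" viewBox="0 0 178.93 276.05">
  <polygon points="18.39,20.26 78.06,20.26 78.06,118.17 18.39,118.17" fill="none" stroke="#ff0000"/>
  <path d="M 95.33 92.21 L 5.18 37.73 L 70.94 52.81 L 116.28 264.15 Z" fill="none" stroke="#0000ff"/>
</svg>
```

G21
G90
G0 X18.39 Y255.79
M3 S614
G1 X78.06 Y255.79 F2072
G1 X78.06 Y157.88
G1 X18.39 Y157.88
G1 X18.39 Y255.79
G0 X95.33 Y183.84
M3 S788
G1 X5.18 Y238.32 F812
G1 X70.94 Y223.24
G1 X116.28 Y11.90
G1 X95.33 Y183.84
M5

1 u = 1 mm; y_m = 276.05 − y.

[1] `<polygon>` rectangle, #ff0000→score S614 F2072: (18.39,255.79) → (78.06,255.79) → (78.06,157.88) → (18.39,157.88) → (18.39,255.79) (closed)

[2] `<path>` closed polygon, #0000ff→cut S788 F812: (95.33,183.84) → (5.18,238.32) → (70.94,223.24) → (116.28,11.90) → (95.33,183.84) (closed)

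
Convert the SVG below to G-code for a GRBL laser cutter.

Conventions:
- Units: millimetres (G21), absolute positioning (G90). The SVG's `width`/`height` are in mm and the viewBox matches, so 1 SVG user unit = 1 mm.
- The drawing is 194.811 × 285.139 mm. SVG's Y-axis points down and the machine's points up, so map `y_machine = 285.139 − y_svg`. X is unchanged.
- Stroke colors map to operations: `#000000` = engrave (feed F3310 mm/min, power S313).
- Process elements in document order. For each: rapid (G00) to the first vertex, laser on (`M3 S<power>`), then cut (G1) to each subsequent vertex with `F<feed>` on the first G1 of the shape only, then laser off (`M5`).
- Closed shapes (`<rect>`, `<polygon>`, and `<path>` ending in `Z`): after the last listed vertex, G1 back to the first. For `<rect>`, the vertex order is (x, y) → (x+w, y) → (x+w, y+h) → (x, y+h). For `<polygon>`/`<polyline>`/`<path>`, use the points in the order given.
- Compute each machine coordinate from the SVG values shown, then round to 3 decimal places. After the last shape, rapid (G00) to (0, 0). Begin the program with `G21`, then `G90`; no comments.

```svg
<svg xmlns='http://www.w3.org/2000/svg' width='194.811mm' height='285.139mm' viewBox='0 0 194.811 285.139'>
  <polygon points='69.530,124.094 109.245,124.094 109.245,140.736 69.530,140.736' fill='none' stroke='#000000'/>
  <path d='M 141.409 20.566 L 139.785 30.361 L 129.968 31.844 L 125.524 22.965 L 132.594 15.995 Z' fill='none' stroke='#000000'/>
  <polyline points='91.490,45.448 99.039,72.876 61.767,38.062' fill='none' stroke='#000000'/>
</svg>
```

1 u = 1 mm; y_m = 285.139 − y.

[1] `<polygon>` rectangle, #000000→engrave S313 F3310: (69.530,161.045) → (109.245,161.045) → (109.245,144.403) → (69.530,144.403) → (69.530,161.045) (closed)

[2] `<path>` regular polygon, #000000→engrave S313 F3310: (141.409,264.573) → (139.785,254.778) → (129.968,253.295) → (125.524,262.174) → (132.594,269.144) → (141.409,264.573) (closed)

[3] `<polyline>` open polyline, #000000→engrave S313 F3310: (91.490,239.691) → (99.039,212.263) → (61.767,247.077)

G21
G90
G00 X69.530 Y161.045
M3 S313
G1 X109.245 Y161.045 F3310
G1 X109.245 Y144.403
G1 X69.530 Y144.403
G1 X69.530 Y161.045
M5
G00 X141.409 Y264.573
M3 S313
G1 X139.785 Y254.778 F3310
G1 X129.968 Y253.295
G1 X125.524 Y262.174
G1 X132.594 Y269.144
G1 X141.409 Y264.573
M5
G00 X91.490 Y239.691
M3 S313
G1 X99.039 Y212.263 F3310
G1 X61.767 Y247.077
M5
G00 X0.000 Y0.000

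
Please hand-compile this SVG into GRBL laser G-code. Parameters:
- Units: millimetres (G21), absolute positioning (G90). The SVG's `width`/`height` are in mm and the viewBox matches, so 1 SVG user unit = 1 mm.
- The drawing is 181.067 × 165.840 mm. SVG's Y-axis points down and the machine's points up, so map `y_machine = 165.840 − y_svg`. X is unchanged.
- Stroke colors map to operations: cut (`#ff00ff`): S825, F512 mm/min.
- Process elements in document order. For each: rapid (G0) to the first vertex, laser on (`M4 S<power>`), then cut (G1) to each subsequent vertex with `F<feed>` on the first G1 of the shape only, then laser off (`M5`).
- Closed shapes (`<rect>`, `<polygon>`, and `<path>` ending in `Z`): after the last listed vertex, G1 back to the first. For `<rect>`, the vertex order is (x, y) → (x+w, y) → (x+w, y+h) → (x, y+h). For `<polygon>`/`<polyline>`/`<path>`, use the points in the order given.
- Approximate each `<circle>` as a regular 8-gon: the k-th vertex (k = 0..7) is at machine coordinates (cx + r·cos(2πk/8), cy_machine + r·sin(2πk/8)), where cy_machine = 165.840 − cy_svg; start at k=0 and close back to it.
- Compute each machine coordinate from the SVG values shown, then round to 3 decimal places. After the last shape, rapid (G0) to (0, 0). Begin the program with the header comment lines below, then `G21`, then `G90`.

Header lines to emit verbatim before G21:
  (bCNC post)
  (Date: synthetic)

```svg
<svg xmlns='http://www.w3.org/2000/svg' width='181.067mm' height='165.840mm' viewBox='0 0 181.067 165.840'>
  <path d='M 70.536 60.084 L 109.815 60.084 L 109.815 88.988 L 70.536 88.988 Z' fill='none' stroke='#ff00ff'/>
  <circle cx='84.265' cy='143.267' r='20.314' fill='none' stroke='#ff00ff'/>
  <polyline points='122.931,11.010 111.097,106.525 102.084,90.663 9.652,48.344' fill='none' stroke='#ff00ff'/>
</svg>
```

(bCNC post)
(Date: synthetic)
G21
G90
G0 X70.536 Y105.756
M4 S825
G1 X109.815 Y105.756 F512
G1 X109.815 Y76.852
G1 X70.536 Y76.852
G1 X70.536 Y105.756
M5
G0 X104.579 Y22.573
M4 S825
G1 X98.629 Y36.937 F512
G1 X84.265 Y42.887
G1 X69.901 Y36.937
G1 X63.951 Y22.573
G1 X69.901 Y8.209
G1 X84.265 Y2.259
G1 X98.629 Y8.209
G1 X104.579 Y22.573
M5
G0 X122.931 Y154.830
M4 S825
G1 X111.097 Y59.315 F512
G1 X102.084 Y75.177
G1 X9.652 Y117.496
M5
G0 X0.000 Y0.000

1 u = 1 mm; y_m = 165.840 − y.

[1] `<path>` rectangle, #ff00ff→cut S825 F512: (70.536,105.756) → (109.815,105.756) → (109.815,76.852) → (70.536,76.852) → (70.536,105.756) (closed)

[2] `<circle>` circle, #ff00ff→cut S825 F512: (104.579,22.573) → (98.629,36.937) → (84.265,42.887) → (69.901,36.937) → (63.951,22.573) → (69.901,8.209) → (84.265,2.259) → (98.629,8.209) → (104.579,22.573) (closed)

[3] `<polyline>` open polyline, #ff00ff→cut S825 F512: (122.931,154.830) → (111.097,59.315) → (102.084,75.177) → (9.652,117.496)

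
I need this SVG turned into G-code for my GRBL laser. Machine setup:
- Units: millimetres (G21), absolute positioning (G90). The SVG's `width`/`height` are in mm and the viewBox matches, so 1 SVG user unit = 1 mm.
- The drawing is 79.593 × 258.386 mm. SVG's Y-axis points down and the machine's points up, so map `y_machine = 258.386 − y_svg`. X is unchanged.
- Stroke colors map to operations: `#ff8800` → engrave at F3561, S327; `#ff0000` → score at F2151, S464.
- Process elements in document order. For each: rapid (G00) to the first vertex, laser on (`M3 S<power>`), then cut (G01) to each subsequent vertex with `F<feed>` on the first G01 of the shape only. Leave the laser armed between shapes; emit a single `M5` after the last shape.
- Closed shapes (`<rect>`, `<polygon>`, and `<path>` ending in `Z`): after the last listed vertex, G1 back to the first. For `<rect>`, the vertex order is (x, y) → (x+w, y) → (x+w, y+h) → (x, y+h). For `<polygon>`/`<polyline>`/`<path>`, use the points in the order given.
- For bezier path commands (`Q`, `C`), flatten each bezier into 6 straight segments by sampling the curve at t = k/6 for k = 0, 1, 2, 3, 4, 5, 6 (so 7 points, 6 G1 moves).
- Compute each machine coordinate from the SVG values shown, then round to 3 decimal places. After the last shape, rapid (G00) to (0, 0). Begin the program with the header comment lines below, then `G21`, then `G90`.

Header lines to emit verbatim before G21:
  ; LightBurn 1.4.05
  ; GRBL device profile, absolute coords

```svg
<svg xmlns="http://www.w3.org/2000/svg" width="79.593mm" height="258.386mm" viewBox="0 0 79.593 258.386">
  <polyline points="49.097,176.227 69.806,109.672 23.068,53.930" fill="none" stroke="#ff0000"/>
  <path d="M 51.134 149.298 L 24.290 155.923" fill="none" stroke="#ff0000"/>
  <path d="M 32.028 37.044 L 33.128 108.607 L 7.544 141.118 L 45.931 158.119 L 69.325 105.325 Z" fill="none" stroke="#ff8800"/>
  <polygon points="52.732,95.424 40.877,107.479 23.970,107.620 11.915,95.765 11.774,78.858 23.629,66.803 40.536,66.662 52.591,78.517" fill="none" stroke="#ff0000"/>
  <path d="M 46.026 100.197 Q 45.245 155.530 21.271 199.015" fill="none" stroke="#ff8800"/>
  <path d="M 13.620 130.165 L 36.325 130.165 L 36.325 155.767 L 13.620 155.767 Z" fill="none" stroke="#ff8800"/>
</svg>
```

viewBox `0 0 79.593 258.386` with mm width/height → 1 unit = 1 mm. Flip: y_m = 258.386 − y_svg.

**Shape 1** — `<polyline>` open polyline, stroke `#ff0000` → score (S464, F2151). Machine vertices: (49.097,82.159) → (69.806,148.714) → (23.068,204.456). Open path.

**Shape 2** — `<path>` line segment, stroke `#ff0000` → score (S464, F2151). Machine vertices: (51.134,109.088) → (24.290,102.463). Open path.

**Shape 3** — `<path>` closed polygon, stroke `#ff8800` → engrave (S327, F3561). Machine vertices: (32.028,221.342) → (33.128,149.779) → (7.544,117.268) → (45.931,100.267) → (69.325,153.061) → (32.028,221.342). Closed: final G1 returns to the first vertex.

**Shape 4** — `<polygon>` regular polygon, stroke `#ff0000` → score (S464, F2151). Machine vertices: (52.732,162.962) → (40.877,150.907) → (23.970,150.766) → (11.915,162.621) → (11.774,179.528) → (23.629,191.583) → (40.536,191.724) → (52.591,179.869) → (52.732,162.962). Closed: final G1 returns to the first vertex.

**Shape 5** — `<path>` quadratic bezier, stroke `#ff8800` → engrave (S327, F3561). Control points (SVG): P0=(46.026,100.197), P1=(45.245,155.530), P2=(21.271,199.015); sampled at t=k/6. Machine vertices: (46.026,158.189) → (45.121,140.074) → (42.928,122.617) → (39.447,105.818) → (34.677,89.677) → (28.618,74.195) → (21.271,59.371). Open path.

**Shape 6** — `<path>` rectangle, stroke `#ff8800` → engrave (S327, F3561). Machine vertices: (13.620,128.221) → (36.325,128.221) → (36.325,102.619) → (13.620,102.619) → (13.620,128.221). Closed: final G1 returns to the first vertex.

; LightBurn 1.4.05
; GRBL device profile, absolute coords
G21
G90
G00 X49.097 Y82.159
M3 S464
G01 X69.806 Y148.714 F2151
G01 X23.068 Y204.456
G00 X51.134 Y109.088
M3 S464
G01 X24.290 Y102.463 F2151
G00 X32.028 Y221.342
M3 S327
G01 X33.128 Y149.779 F3561
G01 X7.544 Y117.268
G01 X45.931 Y100.267
G01 X69.325 Y153.061
G01 X32.028 Y221.342
G00 X52.732 Y162.962
M3 S464
G01 X40.877 Y150.907 F2151
G01 X23.970 Y150.766
G01 X11.915 Y162.621
G01 X11.774 Y179.528
G01 X23.629 Y191.583
G01 X40.536 Y191.724
G01 X52.591 Y179.869
G01 X52.732 Y162.962
G00 X46.026 Y158.189
M3 S327
G01 X45.121 Y140.074 F3561
G01 X42.928 Y122.617
G01 X39.447 Y105.818
G01 X34.677 Y89.677
G01 X28.618 Y74.195
G01 X21.271 Y59.371
G00 X13.620 Y128.221
M3 S327
G01 X36.325 Y128.221 F3561
G01 X36.325 Y102.619
G01 X13.620 Y102.619
G01 X13.620 Y128.221
M5
G00 X0.000 Y0.000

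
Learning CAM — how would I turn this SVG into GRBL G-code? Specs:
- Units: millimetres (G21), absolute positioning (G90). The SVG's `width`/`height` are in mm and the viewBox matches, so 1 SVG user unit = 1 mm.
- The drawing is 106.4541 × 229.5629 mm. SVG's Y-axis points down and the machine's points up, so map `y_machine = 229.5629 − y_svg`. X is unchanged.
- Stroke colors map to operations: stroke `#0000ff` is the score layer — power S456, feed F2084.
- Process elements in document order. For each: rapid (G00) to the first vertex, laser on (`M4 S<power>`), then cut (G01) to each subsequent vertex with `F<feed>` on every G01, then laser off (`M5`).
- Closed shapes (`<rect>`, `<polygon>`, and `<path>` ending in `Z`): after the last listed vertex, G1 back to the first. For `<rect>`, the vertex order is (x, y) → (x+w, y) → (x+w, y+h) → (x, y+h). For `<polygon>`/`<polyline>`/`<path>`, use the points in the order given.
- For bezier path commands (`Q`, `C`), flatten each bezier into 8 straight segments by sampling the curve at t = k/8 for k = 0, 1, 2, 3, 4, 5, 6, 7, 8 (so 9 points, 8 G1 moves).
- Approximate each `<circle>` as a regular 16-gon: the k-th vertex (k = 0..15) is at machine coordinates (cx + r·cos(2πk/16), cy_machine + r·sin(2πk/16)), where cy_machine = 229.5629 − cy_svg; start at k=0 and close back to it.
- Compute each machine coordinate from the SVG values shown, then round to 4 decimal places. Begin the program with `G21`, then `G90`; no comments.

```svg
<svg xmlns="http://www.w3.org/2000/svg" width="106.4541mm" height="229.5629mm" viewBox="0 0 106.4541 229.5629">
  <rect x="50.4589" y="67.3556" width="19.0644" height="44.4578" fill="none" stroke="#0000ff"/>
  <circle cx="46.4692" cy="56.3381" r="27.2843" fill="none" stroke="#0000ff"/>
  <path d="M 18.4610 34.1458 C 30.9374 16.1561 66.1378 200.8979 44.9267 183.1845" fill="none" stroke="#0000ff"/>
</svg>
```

viewBox `0 0 106.4541 229.5629` with mm width/height → 1 unit = 1 mm. Flip: y_m = 229.5629 − y_svg.

**Shape 1** — `<rect>` rectangle, stroke `#0000ff` → score (S456, F2084). Machine vertices: (50.4589,162.2073) → (69.5233,162.2073) → (69.5233,117.7495) → (50.4589,117.7495) → (50.4589,162.2073). Closed: final G1 returns to the first vertex.

**Shape 2** — `<circle>` circle, stroke `#0000ff` → score (S456, F2084). Machine vertices: (73.7535,173.2248) → (71.6766,183.6660) → (65.7621,192.5177) → (56.9104,198.4322) → (46.4692,200.5091) → (36.0280,198.4322) → (27.1763,192.5177) → (21.2618,183.6660) → (19.1849,173.2248) → (21.2618,162.7836) → (27.1763,153.9319) → (36.0280,148.0174) → (46.4692,145.9405) → (56.9104,148.0174) → (65.7621,153.9319) → (71.6766,162.7836) → (73.7535,173.2248). Closed: final G1 returns to the first vertex.

**Shape 3** — `<path>` cubic bezier, stroke `#0000ff` → score (S456, F2084). Control points (SVG): P0=(18.4610,34.1458), P1=(30.9374,16.1561), P2=(66.1378,200.8979), P3=(44.9267,183.1845); sampled at t=k/8. Machine vertices: (18.4610,195.4171) → (24.0503,193.4516) → (30.8426,177.2283) → (37.9105,151.4954) → (44.3267,121.0014) → (49.1637,90.4943) → (51.4944,64.7227) → (50.3911,48.4346) → (44.9267,46.3784). Open path.

G21
G90
G00 X50.4589 Y162.2073
M4 S456
G01 X69.5233 Y162.2073 F2084
G01 X69.5233 Y117.7495 F2084
G01 X50.4589 Y117.7495 F2084
G01 X50.4589 Y162.2073 F2084
M5
G00 X73.7535 Y173.2248
M4 S456
G01 X71.6766 Y183.6660 F2084
G01 X65.7621 Y192.5177 F2084
G01 X56.9104 Y198.4322 F2084
G01 X46.4692 Y200.5091 F2084
G01 X36.0280 Y198.4322 F2084
G01 X27.1763 Y192.5177 F2084
G01 X21.2618 Y183.6660 F2084
G01 X19.1849 Y173.2248 F2084
G01 X21.2618 Y162.7836 F2084
G01 X27.1763 Y153.9319 F2084
G01 X36.0280 Y148.0174 F2084
G01 X46.4692 Y145.9405 F2084
G01 X56.9104 Y148.0174 F2084
G01 X65.7621 Y153.9319 F2084
G01 X71.6766 Y162.7836 F2084
G01 X73.7535 Y173.2248 F2084
M5
G00 X18.4610 Y195.4171
M4 S456
G01 X24.0503 Y193.4516 F2084
G01 X30.8426 Y177.2283 F2084
G01 X37.9105 Y151.4954 F2084
G01 X44.3267 Y121.0014 F2084
G01 X49.1637 Y90.4943 F2084
G01 X51.4944 Y64.7227 F2084
G01 X50.3911 Y48.4346 F2084
G01 X44.9267 Y46.3784 F2084
M5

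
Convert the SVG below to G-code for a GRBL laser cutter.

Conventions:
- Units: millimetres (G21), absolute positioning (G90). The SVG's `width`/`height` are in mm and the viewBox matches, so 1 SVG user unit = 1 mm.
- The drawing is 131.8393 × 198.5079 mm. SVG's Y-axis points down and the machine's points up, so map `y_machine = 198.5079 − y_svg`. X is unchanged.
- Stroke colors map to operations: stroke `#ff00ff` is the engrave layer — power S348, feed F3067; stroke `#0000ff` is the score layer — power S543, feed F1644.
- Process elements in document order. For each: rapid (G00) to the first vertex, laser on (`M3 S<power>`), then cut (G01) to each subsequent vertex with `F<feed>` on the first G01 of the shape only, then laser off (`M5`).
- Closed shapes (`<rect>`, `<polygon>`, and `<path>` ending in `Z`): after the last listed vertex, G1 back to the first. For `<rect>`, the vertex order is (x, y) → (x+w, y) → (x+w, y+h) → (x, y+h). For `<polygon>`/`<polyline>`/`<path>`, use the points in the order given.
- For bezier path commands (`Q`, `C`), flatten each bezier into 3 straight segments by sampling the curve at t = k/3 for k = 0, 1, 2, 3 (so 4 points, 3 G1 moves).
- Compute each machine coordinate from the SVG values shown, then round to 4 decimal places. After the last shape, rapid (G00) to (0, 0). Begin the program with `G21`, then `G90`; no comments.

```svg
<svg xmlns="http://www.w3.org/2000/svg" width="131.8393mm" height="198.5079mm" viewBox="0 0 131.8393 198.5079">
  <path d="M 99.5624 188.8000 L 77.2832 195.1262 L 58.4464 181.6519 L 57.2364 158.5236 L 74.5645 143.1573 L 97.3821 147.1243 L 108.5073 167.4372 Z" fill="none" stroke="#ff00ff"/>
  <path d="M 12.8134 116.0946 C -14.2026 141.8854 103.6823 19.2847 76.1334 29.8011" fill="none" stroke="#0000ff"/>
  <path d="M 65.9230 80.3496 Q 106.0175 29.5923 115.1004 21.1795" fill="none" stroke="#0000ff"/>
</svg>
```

viewBox `0 0 131.8393 198.5079` with mm width/height → 1 unit = 1 mm. Flip: y_m = 198.5079 − y_svg.

**Shape 1** — `<path>` regular polygon, stroke `#ff00ff` → engrave (S348, F3067). Machine vertices: (99.5624,9.7079) → (77.2832,3.3817) → (58.4464,16.8560) → (57.2364,39.9843) → (74.5645,55.3506) → (97.3821,51.3836) → (108.5073,31.0707) → (99.5624,9.7079). Closed: final G1 returns to the first vertex.

**Shape 2** — `<path>` cubic bezier, stroke `#0000ff` → score (S543, F1644). Control points (SVG): P0=(12.8134,116.0946), P1=(-14.2026,141.8854), P2=(103.6823,19.2847), P3=(76.1334,29.8011); sampled at t=k/3. Machine vertices: (12.8134,82.4133) → (23.3446,95.6601) → (65.9575,145.2771) → (76.1334,168.7068). Open path.

**Shape 3** — `<path>` quadratic bezier, stroke `#0000ff` → score (S543, F1644). Control points (SVG): P0=(65.9230,80.3496), P1=(106.0175,29.5923), P2=(115.1004,21.1795); sampled at t=k/3. Machine vertices: (65.9230,118.1583) → (89.2069,147.2916) → (105.5994,167.0149) → (115.1004,177.3284). Open path.

G21
G90
G00 X99.5624 Y9.7079
M3 S348
G01 X77.2832 Y3.3817 F3067
G01 X58.4464 Y16.8560
G01 X57.2364 Y39.9843
G01 X74.5645 Y55.3506
G01 X97.3821 Y51.3836
G01 X108.5073 Y31.0707
G01 X99.5624 Y9.7079
M5
G00 X12.8134 Y82.4133
M3 S543
G01 X23.3446 Y95.6601 F1644
G01 X65.9575 Y145.2771
G01 X76.1334 Y168.7068
M5
G00 X65.9230 Y118.1583
M3 S543
G01 X89.2069 Y147.2916 F1644
G01 X105.5994 Y167.0149
G01 X115.1004 Y177.3284
M5
G00 X0.0000 Y0.0000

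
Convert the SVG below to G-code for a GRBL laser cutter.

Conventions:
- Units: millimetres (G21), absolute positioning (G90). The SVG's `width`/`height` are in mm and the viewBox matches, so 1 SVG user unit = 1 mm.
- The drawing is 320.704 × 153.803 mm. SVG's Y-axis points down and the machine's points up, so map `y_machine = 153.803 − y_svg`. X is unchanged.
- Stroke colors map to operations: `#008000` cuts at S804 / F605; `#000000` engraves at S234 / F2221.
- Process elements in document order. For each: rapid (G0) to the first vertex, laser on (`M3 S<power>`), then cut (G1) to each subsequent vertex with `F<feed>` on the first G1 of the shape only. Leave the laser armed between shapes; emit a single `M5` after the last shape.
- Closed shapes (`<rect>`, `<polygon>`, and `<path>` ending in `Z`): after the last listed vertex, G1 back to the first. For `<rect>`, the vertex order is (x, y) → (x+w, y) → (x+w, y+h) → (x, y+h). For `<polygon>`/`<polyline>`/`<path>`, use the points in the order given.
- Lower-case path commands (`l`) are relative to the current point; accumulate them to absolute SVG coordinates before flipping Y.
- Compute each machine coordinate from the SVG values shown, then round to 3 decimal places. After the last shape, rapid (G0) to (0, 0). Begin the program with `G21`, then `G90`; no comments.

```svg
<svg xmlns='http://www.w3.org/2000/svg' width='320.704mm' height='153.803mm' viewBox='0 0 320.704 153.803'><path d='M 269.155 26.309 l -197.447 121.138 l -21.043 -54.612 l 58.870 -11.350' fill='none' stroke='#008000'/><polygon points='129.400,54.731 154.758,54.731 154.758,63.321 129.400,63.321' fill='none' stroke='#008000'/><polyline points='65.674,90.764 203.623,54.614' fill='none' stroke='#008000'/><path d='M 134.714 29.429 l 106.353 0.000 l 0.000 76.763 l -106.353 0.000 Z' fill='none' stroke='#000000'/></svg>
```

Since the viewBox matches the mm dimensions, user units are millimetres directly. The only transform is the Y-flip y_m = 153.803 − y_svg.

Shape 1 is a open polyline drawn with `<path>`. Its stroke #008000 means cut at S804, F605. After flipping Y the toolpath is (269.155,127.494) → (71.708,6.356) → (50.665,60.968) → (109.535,72.318).

Shape 2 is a rectangle drawn with `<polygon>`. Its stroke #008000 means cut at S804, F605. After flipping Y the toolpath is (129.400,99.072) → (154.758,99.072) → (154.758,90.482) → (129.400,90.482) → (129.400,99.072), returning to the start.

Shape 3 is a line segment drawn with `<polyline>`. Its stroke #008000 means cut at S804, F605. After flipping Y the toolpath is (65.674,63.039) → (203.623,99.189).

Shape 4 is a rectangle drawn with `<path>`. Its stroke #000000 means engrave at S234, F2221. After flipping Y the toolpath is (134.714,124.374) → (241.067,124.374) → (241.067,47.611) → (134.714,47.611) → (134.714,124.374), returning to the start.

G21
G90
G0 X269.155 Y127.494
M3 S804
G1 X71.708 Y6.356 F605
G1 X50.665 Y60.968
G1 X109.535 Y72.318
G0 X129.400 Y99.072
M3 S804
G1 X154.758 Y99.072 F605
G1 X154.758 Y90.482
G1 X129.400 Y90.482
G1 X129.400 Y99.072
G0 X65.674 Y63.039
M3 S804
G1 X203.623 Y99.189 F605
G0 X134.714 Y124.374
M3 S234
G1 X241.067 Y124.374 F2221
G1 X241.067 Y47.611
G1 X134.714 Y47.611
G1 X134.714 Y124.374
M5
G0 X0.000 Y0.000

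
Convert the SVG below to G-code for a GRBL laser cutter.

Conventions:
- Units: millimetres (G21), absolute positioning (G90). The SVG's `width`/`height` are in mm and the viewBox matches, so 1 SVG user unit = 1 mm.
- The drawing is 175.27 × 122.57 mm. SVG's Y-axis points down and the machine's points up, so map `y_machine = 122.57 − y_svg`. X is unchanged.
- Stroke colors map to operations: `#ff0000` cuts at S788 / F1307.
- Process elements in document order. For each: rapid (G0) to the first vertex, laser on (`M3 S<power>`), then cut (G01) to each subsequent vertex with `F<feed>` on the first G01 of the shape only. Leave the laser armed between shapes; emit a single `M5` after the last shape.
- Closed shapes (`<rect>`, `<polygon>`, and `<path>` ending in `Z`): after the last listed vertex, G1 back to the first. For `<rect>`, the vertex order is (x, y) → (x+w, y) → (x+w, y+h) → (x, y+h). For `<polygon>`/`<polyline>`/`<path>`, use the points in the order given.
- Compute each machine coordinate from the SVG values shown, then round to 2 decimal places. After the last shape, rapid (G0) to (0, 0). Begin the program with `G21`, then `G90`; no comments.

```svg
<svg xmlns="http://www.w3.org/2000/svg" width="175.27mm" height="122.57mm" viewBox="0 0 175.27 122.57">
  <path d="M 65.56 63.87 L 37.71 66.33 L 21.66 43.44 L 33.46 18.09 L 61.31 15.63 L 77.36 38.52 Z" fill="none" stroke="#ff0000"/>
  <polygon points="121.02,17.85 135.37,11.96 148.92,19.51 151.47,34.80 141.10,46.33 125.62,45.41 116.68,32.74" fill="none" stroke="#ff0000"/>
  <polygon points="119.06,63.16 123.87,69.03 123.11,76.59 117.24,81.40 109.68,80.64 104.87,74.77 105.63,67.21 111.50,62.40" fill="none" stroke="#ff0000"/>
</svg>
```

1 u = 1 mm; y_m = 122.57 − y.

[1] `<path>` regular polygon, #ff0000→cut S788 F1307: (65.56,58.70) → (37.71,56.24) → (21.66,79.13) → (33.46,104.48) → (61.31,106.94) → (77.36,84.05) → (65.56,58.70) (closed)

[2] `<polygon>` regular polygon, #ff0000→cut S788 F1307: (121.02,104.72) → (135.37,110.61) → (148.92,103.06) → (151.47,87.77) → (141.10,76.24) → (125.62,77.16) → (116.68,89.83) → (121.02,104.72) (closed)

[3] `<polygon>` regular polygon, #ff0000→cut S788 F1307: (119.06,59.41) → (123.87,53.54) → (123.11,45.98) → (117.24,41.17) → (109.68,41.93) → (104.87,47.80) → (105.63,55.36) → (111.50,60.17) → (119.06,59.41) (closed)

G21
G90
G0 X65.56 Y58.70
M3 S788
G01 X37.71 Y56.24 F1307
G01 X21.66 Y79.13
G01 X33.46 Y104.48
G01 X61.31 Y106.94
G01 X77.36 Y84.05
G01 X65.56 Y58.70
G0 X121.02 Y104.72
M3 S788
G01 X135.37 Y110.61 F1307
G01 X148.92 Y103.06
G01 X151.47 Y87.77
G01 X141.10 Y76.24
G01 X125.62 Y77.16
G01 X116.68 Y89.83
G01 X121.02 Y104.72
G0 X119.06 Y59.41
M3 S788
G01 X123.87 Y53.54 F1307
G01 X123.11 Y45.98
G01 X117.24 Y41.17
G01 X109.68 Y41.93
G01 X104.87 Y47.80
G01 X105.63 Y55.36
G01 X111.50 Y60.17
G01 X119.06 Y59.41
M5
G0 X0.00 Y0.00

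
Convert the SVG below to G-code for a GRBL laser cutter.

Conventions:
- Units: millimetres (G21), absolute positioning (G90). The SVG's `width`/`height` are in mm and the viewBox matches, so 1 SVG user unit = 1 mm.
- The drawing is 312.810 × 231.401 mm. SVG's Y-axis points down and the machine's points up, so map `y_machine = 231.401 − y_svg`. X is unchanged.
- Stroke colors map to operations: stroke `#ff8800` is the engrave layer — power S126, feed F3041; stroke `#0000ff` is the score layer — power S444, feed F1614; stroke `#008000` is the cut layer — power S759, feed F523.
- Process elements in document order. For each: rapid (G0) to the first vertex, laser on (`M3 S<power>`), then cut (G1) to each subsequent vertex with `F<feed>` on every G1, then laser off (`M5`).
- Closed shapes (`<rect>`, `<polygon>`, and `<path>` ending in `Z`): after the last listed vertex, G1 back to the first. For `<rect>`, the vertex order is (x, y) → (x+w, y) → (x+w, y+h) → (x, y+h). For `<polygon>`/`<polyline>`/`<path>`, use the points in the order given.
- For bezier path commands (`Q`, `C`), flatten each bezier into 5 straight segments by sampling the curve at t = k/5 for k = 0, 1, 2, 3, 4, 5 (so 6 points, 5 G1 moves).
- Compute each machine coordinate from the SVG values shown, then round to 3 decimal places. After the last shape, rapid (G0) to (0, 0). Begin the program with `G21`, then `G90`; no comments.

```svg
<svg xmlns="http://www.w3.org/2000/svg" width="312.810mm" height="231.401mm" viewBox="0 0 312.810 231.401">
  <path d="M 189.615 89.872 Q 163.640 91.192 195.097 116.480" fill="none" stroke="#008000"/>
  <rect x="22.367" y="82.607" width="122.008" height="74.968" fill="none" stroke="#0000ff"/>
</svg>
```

G21
G90
G0 X189.615 Y141.529
M3 S759
G1 X181.522 Y140.042 F523
G1 X178.024 Y136.638 F523
G1 X179.121 Y131.317 F523
G1 X184.811 Y124.077 F523
G1 X195.097 Y114.921 F523
M5
G0 X22.367 Y148.794
M3 S444
G1 X144.375 Y148.794 F1614
G1 X144.375 Y73.826 F1614
G1 X22.367 Y73.826 F1614
G1 X22.367 Y148.794 F1614
M5
G0 X0.000 Y0.000

viewBox `0 0 312.810 231.401` with mm width/height → 1 unit = 1 mm. Flip: y_m = 231.401 − y_svg.

**Shape 1** — `<path>` quadratic bezier, stroke `#008000` → cut (S759, F523). Control points (SVG): P0=(189.615,89.872), P1=(163.640,91.192), P2=(195.097,116.480); sampled at t=k/5. Machine vertices: (189.615,141.529) → (181.522,140.042) → (178.024,136.638) → (179.121,131.317) → (184.811,124.077) → (195.097,114.921). Open path.

**Shape 2** — `<rect>` rectangle, stroke `#0000ff` → score (S444, F1614). Machine vertices: (22.367,148.794) → (144.375,148.794) → (144.375,73.826) → (22.367,73.826) → (22.367,148.794). Closed: final G1 returns to the first vertex.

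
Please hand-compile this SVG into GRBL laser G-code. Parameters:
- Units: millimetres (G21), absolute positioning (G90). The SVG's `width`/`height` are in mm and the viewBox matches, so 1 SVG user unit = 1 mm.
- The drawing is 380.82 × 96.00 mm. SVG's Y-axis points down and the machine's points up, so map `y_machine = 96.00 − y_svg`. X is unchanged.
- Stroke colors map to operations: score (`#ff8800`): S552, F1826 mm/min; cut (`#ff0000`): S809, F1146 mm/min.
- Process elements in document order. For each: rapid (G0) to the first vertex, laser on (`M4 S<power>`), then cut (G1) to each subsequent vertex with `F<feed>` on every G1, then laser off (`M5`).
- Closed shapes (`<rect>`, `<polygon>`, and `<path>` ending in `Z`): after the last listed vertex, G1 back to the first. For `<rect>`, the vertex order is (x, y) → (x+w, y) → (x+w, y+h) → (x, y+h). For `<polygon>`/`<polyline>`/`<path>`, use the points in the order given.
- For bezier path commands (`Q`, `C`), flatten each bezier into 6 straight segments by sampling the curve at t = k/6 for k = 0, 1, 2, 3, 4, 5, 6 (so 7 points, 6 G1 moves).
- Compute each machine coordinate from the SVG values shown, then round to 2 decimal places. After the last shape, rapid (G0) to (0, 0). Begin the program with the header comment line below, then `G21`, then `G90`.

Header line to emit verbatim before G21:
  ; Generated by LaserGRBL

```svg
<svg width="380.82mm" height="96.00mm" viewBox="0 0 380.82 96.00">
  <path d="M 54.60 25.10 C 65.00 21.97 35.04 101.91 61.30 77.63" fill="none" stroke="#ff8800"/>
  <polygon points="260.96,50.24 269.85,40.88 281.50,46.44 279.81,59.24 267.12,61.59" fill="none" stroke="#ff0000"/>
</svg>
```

Since the viewBox matches the mm dimensions, user units are millimetres directly. The only transform is the Y-flip y_m = 96.00 − y_svg.

Shape 1 is a cubic bezier drawn with `<path>`. Its stroke #ff8800 means score at S552, F1826. After flipping Y the toolpath is (54.60,70.90) → (56.88,66.41) → (55.12,53.28) → (52.00,36.70) → (50.20,21.89) → (52.41,14.05) → (61.30,18.37).

Shape 2 is a regular polygon drawn with `<polygon>`. Its stroke #ff0000 means cut at S809, F1146. After flipping Y the toolpath is (260.96,45.76) → (269.85,55.12) → (281.50,49.56) → (279.81,36.76) → (267.12,34.41) → (260.96,45.76), returning to the start.

; Generated by LaserGRBL
G21
G90
G0 X54.60 Y70.90
M4 S552
G1 X56.88 Y66.41 F1826
G1 X55.12 Y53.28 F1826
G1 X52.00 Y36.70 F1826
G1 X50.20 Y21.89 F1826
G1 X52.41 Y14.05 F1826
G1 X61.30 Y18.37 F1826
M5
G0 X260.96 Y45.76
M4 S809
G1 X269.85 Y55.12 F1146
G1 X281.50 Y49.56 F1146
G1 X279.81 Y36.76 F1146
G1 X267.12 Y34.41 F1146
G1 X260.96 Y45.76 F1146
M5
G0 X0.00 Y0.00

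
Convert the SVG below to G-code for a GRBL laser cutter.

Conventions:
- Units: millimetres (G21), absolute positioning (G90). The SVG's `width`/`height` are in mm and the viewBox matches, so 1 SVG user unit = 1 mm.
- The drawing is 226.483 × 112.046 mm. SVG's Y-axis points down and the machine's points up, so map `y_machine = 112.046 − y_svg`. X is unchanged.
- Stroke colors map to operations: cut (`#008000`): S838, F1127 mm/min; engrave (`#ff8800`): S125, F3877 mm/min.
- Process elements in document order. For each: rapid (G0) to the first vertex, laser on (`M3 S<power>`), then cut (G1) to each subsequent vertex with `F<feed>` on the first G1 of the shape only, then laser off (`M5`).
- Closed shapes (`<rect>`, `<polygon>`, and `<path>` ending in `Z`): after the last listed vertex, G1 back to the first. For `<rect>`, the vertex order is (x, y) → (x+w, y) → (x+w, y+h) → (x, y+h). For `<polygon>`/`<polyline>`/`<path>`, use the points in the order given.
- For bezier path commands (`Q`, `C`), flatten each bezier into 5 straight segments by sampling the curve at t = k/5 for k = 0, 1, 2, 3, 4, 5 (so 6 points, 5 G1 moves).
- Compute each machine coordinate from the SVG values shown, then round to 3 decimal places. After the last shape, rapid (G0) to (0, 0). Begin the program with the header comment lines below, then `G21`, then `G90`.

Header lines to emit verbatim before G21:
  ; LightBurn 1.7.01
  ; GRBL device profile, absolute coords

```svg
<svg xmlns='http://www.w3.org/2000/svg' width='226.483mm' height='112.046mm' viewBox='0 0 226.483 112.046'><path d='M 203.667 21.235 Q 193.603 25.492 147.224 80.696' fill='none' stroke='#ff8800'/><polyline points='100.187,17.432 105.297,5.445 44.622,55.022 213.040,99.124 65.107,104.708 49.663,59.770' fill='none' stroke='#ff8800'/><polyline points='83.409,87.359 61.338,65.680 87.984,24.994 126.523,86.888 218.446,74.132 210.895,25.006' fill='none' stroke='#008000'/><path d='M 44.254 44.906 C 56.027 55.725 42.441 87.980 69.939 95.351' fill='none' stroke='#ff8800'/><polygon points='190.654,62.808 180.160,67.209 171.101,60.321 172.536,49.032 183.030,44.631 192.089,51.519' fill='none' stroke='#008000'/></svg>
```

1 u = 1 mm; y_m = 112.046 − y.

[1] `<path>` quadratic bezier, #ff8800→engrave S125 F3877: (203.667,90.811) → (198.189,87.070) → (189.805,79.254) → (178.517,67.362) → (164.323,51.394) → (147.224,31.350)

[2] `<polyline>` open polyline, #ff8800→engrave S125 F3877: (100.187,94.614) → (105.297,106.601) → (44.622,57.024) → (213.040,12.922) → (65.107,7.338) → (49.663,52.276)

[3] `<polyline>` open polyline, #008000→cut S838 F1127: (83.409,24.687) → (61.338,46.366) → (87.984,87.052) → (126.523,25.158) → (218.446,37.914) → (210.895,87.040)

[4] `<path>` cubic bezier, #ff8800→engrave S125 F3877: (44.254,67.140) → (48.806,58.447) → (50.462,46.832) → (52.409,34.520) → (57.839,23.733) → (69.939,16.695)

[5] `<polygon>` regular polygon, #008000→cut S838 F1127: (190.654,49.238) → (180.160,44.837) → (171.101,51.725) → (172.536,63.014) → (183.030,67.415) → (192.089,60.527) → (190.654,49.238) (closed)

; LightBurn 1.7.01
; GRBL device profile, absolute coords
G21
G90
G0 X203.667 Y90.811
M3 S125
G1 X198.189 Y87.070 F3877
G1 X189.805 Y79.254
G1 X178.517 Y67.362
G1 X164.323 Y51.394
G1 X147.224 Y31.350
M5
G0 X100.187 Y94.614
M3 S125
G1 X105.297 Y106.601 F3877
G1 X44.622 Y57.024
G1 X213.040 Y12.922
G1 X65.107 Y7.338
G1 X49.663 Y52.276
M5
G0 X83.409 Y24.687
M3 S838
G1 X61.338 Y46.366 F1127
G1 X87.984 Y87.052
G1 X126.523 Y25.158
G1 X218.446 Y37.914
G1 X210.895 Y87.040
M5
G0 X44.254 Y67.140
M3 S125
G1 X48.806 Y58.447 F3877
G1 X50.462 Y46.832
G1 X52.409 Y34.520
G1 X57.839 Y23.733
G1 X69.939 Y16.695
M5
G0 X190.654 Y49.238
M3 S838
G1 X180.160 Y44.837 F1127
G1 X171.101 Y51.725
G1 X172.536 Y63.014
G1 X183.030 Y67.415
G1 X192.089 Y60.527
G1 X190.654 Y49.238
M5
G0 X0.000 Y0.000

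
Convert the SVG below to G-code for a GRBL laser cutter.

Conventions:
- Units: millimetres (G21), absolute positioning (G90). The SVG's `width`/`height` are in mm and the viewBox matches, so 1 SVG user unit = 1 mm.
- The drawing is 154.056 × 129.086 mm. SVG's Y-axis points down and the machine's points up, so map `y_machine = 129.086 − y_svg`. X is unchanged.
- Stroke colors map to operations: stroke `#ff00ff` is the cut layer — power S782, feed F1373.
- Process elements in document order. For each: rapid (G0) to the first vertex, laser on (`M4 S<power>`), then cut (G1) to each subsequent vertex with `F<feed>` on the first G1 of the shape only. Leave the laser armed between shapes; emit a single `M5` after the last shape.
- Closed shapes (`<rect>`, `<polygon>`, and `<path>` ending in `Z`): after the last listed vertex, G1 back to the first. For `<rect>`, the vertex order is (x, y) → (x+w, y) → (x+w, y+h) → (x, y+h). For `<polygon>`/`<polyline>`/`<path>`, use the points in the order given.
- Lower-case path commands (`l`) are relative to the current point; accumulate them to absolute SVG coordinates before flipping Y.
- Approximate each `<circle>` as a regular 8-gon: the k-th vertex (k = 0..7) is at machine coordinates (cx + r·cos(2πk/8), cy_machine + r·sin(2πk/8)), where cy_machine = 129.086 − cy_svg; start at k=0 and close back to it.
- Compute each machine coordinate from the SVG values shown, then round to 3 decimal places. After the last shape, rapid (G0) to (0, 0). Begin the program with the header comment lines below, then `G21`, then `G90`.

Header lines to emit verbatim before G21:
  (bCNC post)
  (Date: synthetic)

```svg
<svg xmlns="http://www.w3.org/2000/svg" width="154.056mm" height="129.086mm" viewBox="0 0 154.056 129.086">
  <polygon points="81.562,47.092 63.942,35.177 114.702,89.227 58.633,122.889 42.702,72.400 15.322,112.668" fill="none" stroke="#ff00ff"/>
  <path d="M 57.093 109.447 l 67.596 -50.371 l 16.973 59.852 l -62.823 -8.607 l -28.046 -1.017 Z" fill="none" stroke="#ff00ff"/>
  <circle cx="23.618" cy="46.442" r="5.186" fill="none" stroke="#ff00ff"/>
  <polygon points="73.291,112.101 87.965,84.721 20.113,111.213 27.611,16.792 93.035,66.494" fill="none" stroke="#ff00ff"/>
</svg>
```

(bCNC post)
(Date: synthetic)
G21
G90
G0 X81.562 Y81.994
M4 S782
G1 X63.942 Y93.909 F1373
G1 X114.702 Y39.859
G1 X58.633 Y6.197
G1 X42.702 Y56.686
G1 X15.322 Y16.418
G1 X81.562 Y81.994
G0 X57.093 Y19.639
M4 S782
G1 X124.689 Y70.010 F1373
G1 X141.662 Y10.158
G1 X78.839 Y18.765
G1 X50.793 Y19.782
G1 X57.093 Y19.639
G0 X28.804 Y82.644
M4 S782
G1 X27.285 Y86.311 F1373
G1 X23.618 Y87.830
G1 X19.951 Y86.311
G1 X18.432 Y82.644
G1 X19.951 Y78.977
G1 X23.618 Y77.458
G1 X27.285 Y78.977
G1 X28.804 Y82.644
G0 X73.291 Y16.985
M4 S782
G1 X87.965 Y44.365 F1373
G1 X20.113 Y17.873
G1 X27.611 Y112.294
G1 X93.035 Y62.592
G1 X73.291 Y16.985
M5
G0 X0.000 Y0.000

Since the viewBox matches the mm dimensions, user units are millimetres directly. The only transform is the Y-flip y_m = 129.086 − y_svg.

Shape 1 is a closed polygon drawn with `<polygon>`. Its stroke #ff00ff means cut at S782, F1373. After flipping Y the toolpath is (81.562,81.994) → (63.942,93.909) → (114.702,39.859) → (58.633,6.197) → (42.702,56.686) → (15.322,16.418) → (81.562,81.994), returning to the start.

Shape 2 is a closed polygon drawn with `<path>`. Its stroke #ff00ff means cut at S782, F1373. After flipping Y the toolpath is (57.093,19.639) → (124.689,70.010) → (141.662,10.158) → (78.839,18.765) → (50.793,19.782) → (57.093,19.639), returning to the start.

Shape 3 is a circle drawn with `<circle>`. Its stroke #ff00ff means cut at S782, F1373. After flipping Y the toolpath is (28.804,82.644) → (27.285,86.311) → (23.618,87.830) → (19.951,86.311) → (18.432,82.644) → (19.951,78.977) → (23.618,77.458) → (27.285,78.977) → (28.804,82.644), returning to the start.

Shape 4 is a closed polygon drawn with `<polygon>`. Its stroke #ff00ff means cut at S782, F1373. After flipping Y the toolpath is (73.291,16.985) → (87.965,44.365) → (20.113,17.873) → (27.611,112.294) → (93.035,62.592) → (73.291,16.985), returning to the start.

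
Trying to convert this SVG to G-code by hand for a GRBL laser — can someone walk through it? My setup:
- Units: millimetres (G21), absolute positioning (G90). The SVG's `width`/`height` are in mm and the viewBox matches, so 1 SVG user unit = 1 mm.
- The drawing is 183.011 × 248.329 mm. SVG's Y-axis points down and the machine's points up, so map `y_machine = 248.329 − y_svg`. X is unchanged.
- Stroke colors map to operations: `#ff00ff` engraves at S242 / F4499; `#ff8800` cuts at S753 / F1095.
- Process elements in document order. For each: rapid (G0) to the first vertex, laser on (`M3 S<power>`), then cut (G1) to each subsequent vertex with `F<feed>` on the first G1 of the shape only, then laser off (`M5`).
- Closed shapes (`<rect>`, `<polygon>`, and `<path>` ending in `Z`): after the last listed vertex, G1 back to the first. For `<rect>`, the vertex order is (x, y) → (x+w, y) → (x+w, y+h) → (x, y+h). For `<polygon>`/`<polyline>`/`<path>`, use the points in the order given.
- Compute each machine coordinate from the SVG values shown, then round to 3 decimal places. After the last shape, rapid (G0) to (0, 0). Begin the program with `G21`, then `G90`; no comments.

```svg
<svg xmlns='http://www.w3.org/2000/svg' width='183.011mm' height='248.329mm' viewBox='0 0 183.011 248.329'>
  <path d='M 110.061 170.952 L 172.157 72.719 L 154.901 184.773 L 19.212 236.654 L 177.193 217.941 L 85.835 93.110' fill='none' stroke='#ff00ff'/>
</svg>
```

G21
G90
G0 X110.061 Y77.377
M3 S242
G1 X172.157 Y175.610 F4499
G1 X154.901 Y63.556
G1 X19.212 Y11.675
G1 X177.193 Y30.388
G1 X85.835 Y155.219
M5
G0 X0.000 Y0.000

Since the viewBox matches the mm dimensions, user units are millimetres directly. The only transform is the Y-flip y_m = 248.329 − y_svg.

Shape 1 is a open polyline drawn with `<path>`. Its stroke #ff00ff means engrave at S242, F4499. After flipping Y the toolpath is (110.061,77.377) → (172.157,175.610) → (154.901,63.556) → (19.212,11.675) → (177.193,30.388) → (85.835,155.219).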